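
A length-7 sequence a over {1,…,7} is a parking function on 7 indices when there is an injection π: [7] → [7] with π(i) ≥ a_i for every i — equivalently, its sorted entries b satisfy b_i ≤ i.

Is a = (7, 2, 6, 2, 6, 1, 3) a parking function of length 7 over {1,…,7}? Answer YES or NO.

Order a: b = (1, 2, 2, 3, 6, 6, 7).
  b_1=1 ≤ 1
  b_2=2 ≤ 2
  b_3=2 ≤ 3
  b_4=3 ≤ 4
  b_5=6 > 5
  fails at i=5 ⇒ NO

NO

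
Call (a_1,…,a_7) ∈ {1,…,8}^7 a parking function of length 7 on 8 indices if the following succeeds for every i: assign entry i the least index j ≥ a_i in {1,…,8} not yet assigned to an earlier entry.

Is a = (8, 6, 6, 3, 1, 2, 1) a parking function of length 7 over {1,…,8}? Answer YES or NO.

Sorted: b = (1, 1, 2, 3, 6, 6, 8).
  b_1=1 ≤ 2
  b_2=1 ≤ 3
  b_3=2 ≤ 4
  b_4=3 ≤ 5
  b_5=6 ≤ 6
  b_6=6 ≤ 7
  b_7=8 ≤ 8
All bounds hold ⇒ YES

YES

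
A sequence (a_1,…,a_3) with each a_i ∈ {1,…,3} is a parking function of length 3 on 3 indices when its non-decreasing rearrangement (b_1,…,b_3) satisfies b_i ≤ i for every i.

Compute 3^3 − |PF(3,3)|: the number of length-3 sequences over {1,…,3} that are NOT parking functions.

11

|PF| = 1·4^2 = 1·16 = 16 (Konheim–Weiss)
E.g. (1,3,3) → sorted (1,3,3): b_2=3>2, not a PF.
So 27 − 16 = 11 fail.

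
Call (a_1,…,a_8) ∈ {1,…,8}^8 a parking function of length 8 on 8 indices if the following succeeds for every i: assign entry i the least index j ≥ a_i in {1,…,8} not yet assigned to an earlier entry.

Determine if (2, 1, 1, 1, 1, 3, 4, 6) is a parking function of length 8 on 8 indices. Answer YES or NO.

Rearranged: b = (1, 1, 1, 1, 2, 3, 4, 6).
  b_1=1 ≤ 1
  b_2=1 ≤ 2
  b_3=1 ≤ 3
  b_4=1 ≤ 4
  b_5=2 ≤ 5
  b_6=3 ≤ 6
  b_7=4 ≤ 7
  b_8=6 ≤ 8
All bounds hold ⇒ YES

YES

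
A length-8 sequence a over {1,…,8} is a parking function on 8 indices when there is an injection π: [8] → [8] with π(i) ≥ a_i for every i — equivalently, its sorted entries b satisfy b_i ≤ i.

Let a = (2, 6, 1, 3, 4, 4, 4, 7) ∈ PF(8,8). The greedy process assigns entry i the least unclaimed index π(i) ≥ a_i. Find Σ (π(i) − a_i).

Σπ(i) = 1+…+8 = 36; Σa = 2+6+1+3+4+4+4+7 = 31; disp = 36−31 = 5.

5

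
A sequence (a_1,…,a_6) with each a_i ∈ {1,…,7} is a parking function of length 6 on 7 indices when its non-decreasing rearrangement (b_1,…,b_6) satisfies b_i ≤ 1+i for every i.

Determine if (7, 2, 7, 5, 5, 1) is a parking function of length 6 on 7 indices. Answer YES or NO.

Sorted: b = (1, 2, 5, 5, 7, 7).
  b_1=1 ≤ 2
  b_2=2 ≤ 3
  b_3=5 > 4
  fails at i=3 ⇒ NO

NO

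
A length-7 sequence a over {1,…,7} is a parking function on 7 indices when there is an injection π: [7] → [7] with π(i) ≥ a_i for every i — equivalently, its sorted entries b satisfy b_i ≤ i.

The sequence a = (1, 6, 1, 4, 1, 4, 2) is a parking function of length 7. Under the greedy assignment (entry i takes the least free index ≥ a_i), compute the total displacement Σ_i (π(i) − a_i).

9

Σπ = 28 ({1..7} each once); Σa = 1+6+1+4+1+4+2 = 19; disp = 28−19 = 9.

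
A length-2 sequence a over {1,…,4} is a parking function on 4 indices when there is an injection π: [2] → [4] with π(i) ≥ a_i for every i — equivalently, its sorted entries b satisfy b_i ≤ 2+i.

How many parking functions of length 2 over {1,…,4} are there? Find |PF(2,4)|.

|PF(2,4)| = (5−2)·5^(2−1) = 3 · 5 = 15 (Konheim–Weiss)
Check (2,4) → sorted (2,4): b_i ≤ 2+i ∀i, a PF.

15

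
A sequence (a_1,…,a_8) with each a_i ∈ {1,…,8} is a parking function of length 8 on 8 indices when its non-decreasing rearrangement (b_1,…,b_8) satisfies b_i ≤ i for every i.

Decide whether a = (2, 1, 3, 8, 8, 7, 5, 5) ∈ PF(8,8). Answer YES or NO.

NO

Rearranged: b = (1, 2, 3, 5, 5, 7, 8, 8).
  b_1=1 ≤ 1
  b_2=2 ≤ 2
  b_3=3 ≤ 3
  b_4=5 > 4
  fails at i=4 ⇒ NO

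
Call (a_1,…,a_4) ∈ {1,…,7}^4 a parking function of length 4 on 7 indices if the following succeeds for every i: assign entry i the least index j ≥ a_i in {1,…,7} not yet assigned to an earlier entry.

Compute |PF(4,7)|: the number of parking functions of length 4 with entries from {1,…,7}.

2048

#PF = (8−4)·8^(4−1) = 4 · 512 = 2048 (Konheim–Weiss)
One tuple (7,5,5,2) → sorted (2,5,5,7): b_i ≤ 3+i ∀i, a PF.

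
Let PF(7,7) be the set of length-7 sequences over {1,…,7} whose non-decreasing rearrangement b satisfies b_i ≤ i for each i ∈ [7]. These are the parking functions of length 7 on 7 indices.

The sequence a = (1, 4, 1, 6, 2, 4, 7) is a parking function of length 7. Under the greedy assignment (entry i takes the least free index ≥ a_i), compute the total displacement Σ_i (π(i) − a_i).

Σπ = 7·8/2 = 28 (π permutes [7]); Σa = 1+4+1+6+2+4+7 = 25; disp = 28−25 = 3.

3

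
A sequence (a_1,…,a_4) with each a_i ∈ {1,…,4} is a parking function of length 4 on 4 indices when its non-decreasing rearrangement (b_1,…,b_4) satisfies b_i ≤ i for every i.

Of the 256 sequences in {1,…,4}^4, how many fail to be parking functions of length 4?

|PF| = 1·5^3 = 1×125 = 125
One tuple (1,4,4,1) → sorted (1,1,4,4): b_3=4>3, not a PF.
4^4 − 125 = 256 − 125 = 131

131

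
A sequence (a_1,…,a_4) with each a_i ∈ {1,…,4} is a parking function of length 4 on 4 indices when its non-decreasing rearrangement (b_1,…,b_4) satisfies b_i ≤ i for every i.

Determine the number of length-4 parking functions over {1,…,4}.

Count = (5−4)·5^(4−1) = 1×125 = 125
E.g. (3,4,2,1) → sorted (1,2,3,4): b_i ≤ i ∀i, a PF.

125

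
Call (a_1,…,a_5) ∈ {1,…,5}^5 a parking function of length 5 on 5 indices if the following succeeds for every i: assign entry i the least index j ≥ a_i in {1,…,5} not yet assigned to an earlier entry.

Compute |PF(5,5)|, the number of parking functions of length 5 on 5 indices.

Count = (6−5)·6^(5−1) = 1·1296 = 1296 [KW]
One tuple (4,1,4,1,1) → sorted (1,1,1,4,4): b_i ≤ i ∀i, a PF.

1296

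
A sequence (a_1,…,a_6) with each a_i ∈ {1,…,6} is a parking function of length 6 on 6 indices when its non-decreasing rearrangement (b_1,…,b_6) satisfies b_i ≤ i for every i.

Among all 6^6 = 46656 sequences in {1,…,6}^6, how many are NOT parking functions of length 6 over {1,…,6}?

Count = (6+1−6)·(6+1)^{6−1} = 1·16807 = 16807 (Pollak)
Example (6,3,4,6,5,5) → sorted (3,4,5,5,6,6): b_1=3>1, not a PF.
6^6 − 16807 = 46656 − 16807 = 29849

29849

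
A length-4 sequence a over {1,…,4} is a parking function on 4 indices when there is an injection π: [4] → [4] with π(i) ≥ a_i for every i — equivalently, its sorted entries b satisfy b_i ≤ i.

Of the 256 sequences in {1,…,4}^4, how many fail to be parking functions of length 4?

131

|PF(4,4)| = 1·5^3 = 1×125 = 125
Check (4,3,3,2) → sorted (2,3,3,4): b_1=2>1, not a PF.
4^4 − 125 = 256 − 125 = 131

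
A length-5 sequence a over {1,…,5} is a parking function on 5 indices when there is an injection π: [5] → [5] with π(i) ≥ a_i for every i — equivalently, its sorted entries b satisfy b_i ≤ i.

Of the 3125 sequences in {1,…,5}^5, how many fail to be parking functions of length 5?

1829

#PF = (5−5+1)·(5+1)^(5−1) = 1×1296 = 1296 (Konheim–Weiss)
Check (5,5,5,5,3) → sorted (3,5,5,5,5): b_1=3>1, not a PF.
Total 3125; non-PF = 3125−1296 = 1829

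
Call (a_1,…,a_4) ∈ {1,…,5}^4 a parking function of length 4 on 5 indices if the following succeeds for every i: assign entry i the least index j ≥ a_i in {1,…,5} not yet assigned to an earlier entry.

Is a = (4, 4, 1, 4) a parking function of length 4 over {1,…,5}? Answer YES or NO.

Order a: b = (1, 4, 4, 4).
  b_1=1 ≤ 2
  b_2=4 > 3
  fails at i=2 ⇒ NO

NO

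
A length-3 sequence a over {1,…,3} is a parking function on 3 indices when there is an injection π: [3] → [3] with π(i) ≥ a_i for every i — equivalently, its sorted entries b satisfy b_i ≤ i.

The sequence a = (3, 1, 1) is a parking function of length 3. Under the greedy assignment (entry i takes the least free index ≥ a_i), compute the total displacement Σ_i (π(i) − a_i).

1

Σπ(i) = 1+…+3 = 6; Σa = 3+1+1 = 5; disp = 6−5 = 1.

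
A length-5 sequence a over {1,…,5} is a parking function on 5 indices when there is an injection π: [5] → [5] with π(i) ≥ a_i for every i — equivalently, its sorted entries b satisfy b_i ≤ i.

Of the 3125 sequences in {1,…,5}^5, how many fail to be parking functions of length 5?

|PF(5,5)| = (6−5)·6^(5−1) = 1×1296 = 1296 (Konheim–Weiss)
One tuple (5,5,5,3,5) → sorted (3,5,5,5,5): b_1=3>1, not a PF.
So 3125 − 1296 = 1829 fail.

1829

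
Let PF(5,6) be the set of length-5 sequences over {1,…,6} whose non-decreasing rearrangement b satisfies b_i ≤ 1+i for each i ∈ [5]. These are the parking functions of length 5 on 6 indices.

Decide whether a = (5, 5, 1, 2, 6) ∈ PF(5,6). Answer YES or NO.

NO

Sorted: b = (1, 2, 5, 5, 6).
  b_1=1 ≤ 2
  b_2=2 ≤ 3
  b_3=5 > 4
  fails at i=3 ⇒ NO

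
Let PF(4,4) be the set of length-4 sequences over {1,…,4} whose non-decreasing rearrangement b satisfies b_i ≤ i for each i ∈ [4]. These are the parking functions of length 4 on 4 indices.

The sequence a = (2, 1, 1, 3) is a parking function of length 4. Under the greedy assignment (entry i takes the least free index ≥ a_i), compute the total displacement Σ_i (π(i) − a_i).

3

Σπ(i) = 1+…+4 = 10; Σa = 2+1+1+3 = 7; disp = 10−7 = 3.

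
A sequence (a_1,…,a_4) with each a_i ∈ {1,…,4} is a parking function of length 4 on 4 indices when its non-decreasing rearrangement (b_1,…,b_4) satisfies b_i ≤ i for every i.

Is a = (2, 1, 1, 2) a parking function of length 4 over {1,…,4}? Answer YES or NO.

YES

Order a: b = (1, 1, 2, 2).
  b_1=1 ≤ 1
  b_2=1 ≤ 2
  b_3=2 ≤ 3
  b_4=2 ≤ 4
All bounds hold ⇒ YES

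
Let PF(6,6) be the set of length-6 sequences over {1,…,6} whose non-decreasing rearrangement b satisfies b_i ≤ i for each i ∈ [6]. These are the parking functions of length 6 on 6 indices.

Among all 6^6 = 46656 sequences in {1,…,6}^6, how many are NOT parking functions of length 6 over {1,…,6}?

29849

Count = (6−6+1)·(6+1)^(6−1) = 1·16807 = 16807
Example (4,6,3,6,2,5) → sorted (2,3,4,5,6,6): b_1=2>1, not a PF.
So 46656 − 16807 = 29849 fail.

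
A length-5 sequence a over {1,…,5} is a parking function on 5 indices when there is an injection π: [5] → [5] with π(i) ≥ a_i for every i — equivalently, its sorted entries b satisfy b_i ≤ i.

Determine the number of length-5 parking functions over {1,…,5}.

1296

|PF(5,5)| = (6−5)·6^(5−1) = 1 · 1296 = 1296 [KW]
Example (1,3,2,5,2) → sorted (1,2,2,3,5): b_i ≤ i ∀i, a PF.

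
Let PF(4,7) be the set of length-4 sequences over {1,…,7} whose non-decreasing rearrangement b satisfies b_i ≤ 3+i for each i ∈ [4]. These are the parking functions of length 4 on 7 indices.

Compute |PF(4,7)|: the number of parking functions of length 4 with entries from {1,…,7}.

2048

|PF(4,7)| = 4·8^3 = 4 · 512 = 2048 (Pollak)
One tuple (5,3,2,5) → sorted (2,3,5,5): b_i ≤ 3+i ∀i, a PF.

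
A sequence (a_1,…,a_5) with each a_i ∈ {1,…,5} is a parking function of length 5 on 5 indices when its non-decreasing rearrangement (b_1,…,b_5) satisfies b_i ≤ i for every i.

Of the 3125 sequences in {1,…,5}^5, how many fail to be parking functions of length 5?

1829

|PF| = (6−5)·6^(5−1) = 1×1296 = 1296
E.g. (4,3,5,5,5) → sorted (3,4,5,5,5): b_1=3>1, not a PF.
So 3125 − 1296 = 1829 fail.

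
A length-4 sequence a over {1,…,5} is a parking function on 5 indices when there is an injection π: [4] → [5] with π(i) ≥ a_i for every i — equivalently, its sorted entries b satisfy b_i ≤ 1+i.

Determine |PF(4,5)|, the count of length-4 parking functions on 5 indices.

Count = (6−4)·6^(4−1) = 2 · 216 = 432 [KW]
Example (2,1,2,5) → sorted (1,2,2,5): b_i ≤ 1+i ∀i, a PF.

432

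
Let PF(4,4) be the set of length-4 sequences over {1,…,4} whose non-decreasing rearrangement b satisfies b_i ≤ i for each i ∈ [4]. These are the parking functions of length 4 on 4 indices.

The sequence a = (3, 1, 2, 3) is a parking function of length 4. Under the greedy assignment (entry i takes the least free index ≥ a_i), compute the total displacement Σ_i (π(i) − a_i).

Σπ = 10 ({1..4} each once); Σa = 3+1+2+3 = 9; disp = 10−9 = 1.

1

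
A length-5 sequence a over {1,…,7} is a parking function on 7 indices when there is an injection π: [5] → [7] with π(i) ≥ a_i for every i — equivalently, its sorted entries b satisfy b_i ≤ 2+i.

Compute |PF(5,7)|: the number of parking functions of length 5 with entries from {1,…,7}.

12288

#PF = (8−5)·8^(5−1) = 3 · 4096 = 12288 [KW]
Example (3,2,5,2,3) → sorted (2,2,3,3,5): b_i ≤ 2+i ∀i, a PF.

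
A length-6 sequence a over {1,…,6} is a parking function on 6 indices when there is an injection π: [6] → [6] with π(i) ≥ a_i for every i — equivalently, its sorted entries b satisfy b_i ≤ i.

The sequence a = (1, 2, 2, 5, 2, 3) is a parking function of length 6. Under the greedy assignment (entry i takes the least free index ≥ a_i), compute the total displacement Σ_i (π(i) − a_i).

Σπ(i) = 1+…+6 = 21; Σa = 1+2+2+5+2+3 = 15; disp = 21−15 = 6.

6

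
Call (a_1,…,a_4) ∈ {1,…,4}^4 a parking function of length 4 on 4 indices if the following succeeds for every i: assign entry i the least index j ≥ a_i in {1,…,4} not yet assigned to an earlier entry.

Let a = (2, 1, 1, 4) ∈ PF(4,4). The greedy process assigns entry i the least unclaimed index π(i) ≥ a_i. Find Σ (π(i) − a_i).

Σπ = 4·5/2 = 10 (π permutes [4]); Σa = 2+1+1+4 = 8; disp = 10−8 = 2.

2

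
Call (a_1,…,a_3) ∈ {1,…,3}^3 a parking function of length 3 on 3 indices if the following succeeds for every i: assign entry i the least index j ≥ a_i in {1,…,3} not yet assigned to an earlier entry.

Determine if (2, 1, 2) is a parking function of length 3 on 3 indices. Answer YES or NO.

YES

Sorted: b = (1, 2, 2).
  b_1=1 ≤ 1
  b_2=2 ≤ 2
  b_3=2 ≤ 3
All bounds hold ⇒ YES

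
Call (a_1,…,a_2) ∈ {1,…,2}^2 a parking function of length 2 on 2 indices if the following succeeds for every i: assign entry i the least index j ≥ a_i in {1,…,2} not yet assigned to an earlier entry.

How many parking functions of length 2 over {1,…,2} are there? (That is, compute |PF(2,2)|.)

3

|PF(2,2)| = (2−2+1)·(2+1)^(2−1) = 1×3 = 3 [KW]
Example (2,1) → sorted (1,2): b_i ≤ i ∀i, a PF.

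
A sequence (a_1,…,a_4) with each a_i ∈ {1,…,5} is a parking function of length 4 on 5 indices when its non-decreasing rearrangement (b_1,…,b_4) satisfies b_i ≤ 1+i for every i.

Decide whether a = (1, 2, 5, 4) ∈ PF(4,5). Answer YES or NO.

YES

Rearranged: b = (1, 2, 4, 5).
  b_1=1 ≤ 2
  b_2=2 ≤ 3
  b_3=4 ≤ 4
  b_4=5 ≤ 5
All bounds hold ⇒ YES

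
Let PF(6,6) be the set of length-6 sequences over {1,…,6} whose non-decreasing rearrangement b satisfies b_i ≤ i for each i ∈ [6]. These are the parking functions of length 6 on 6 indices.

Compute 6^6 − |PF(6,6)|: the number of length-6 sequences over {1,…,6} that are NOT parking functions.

29849

|PF(6,6)| = 1·7^5 = 1 · 16807 = 16807 [KW]
E.g. (4,4,5,4,4,2) → sorted (2,4,4,4,4,5): b_1=2>1, not a PF.
6^6 − 16807 = 46656 − 16807 = 29849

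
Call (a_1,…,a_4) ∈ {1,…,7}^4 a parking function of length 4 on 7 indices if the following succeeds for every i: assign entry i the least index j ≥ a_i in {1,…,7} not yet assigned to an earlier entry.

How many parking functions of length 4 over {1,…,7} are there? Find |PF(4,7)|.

|PF(4,7)| = (7+1−4)·(7+1)^{4−1} = 4·512 = 2048 (Konheim–Weiss)
One tuple (5,5,1,2) → sorted (1,2,5,5): b_i ≤ 3+i ∀i, a PF.

2048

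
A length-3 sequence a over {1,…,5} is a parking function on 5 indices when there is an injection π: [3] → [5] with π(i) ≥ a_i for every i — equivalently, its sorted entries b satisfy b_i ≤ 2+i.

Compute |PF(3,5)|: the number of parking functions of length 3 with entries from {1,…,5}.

108

|PF| = 3·6^2 = 3·36 = 108
One tuple (1,5,2) → sorted (1,2,5): b_i ≤ 2+i ∀i, a PF.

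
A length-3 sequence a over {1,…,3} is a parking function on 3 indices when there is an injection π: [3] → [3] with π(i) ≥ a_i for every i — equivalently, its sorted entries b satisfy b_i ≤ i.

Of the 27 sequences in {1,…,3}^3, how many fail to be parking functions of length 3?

11

|PF(3,3)| = 1·4^2 = 1×16 = 16 (Pollak)
Example (3,3,2) → sorted (2,3,3): b_1=2>1, not a PF.
Total 27; non-PF = 27−16 = 11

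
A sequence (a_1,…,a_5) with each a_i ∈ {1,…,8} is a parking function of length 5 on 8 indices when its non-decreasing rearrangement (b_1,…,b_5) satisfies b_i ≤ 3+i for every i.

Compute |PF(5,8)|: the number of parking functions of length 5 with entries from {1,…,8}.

|PF| = (8−5+1)·(8+1)^(5−1) = 4 · 6561 = 26244
Example (4,8,3,3,1) → sorted (1,3,3,4,8): b_i ≤ 3+i ∀i, a PF.

26244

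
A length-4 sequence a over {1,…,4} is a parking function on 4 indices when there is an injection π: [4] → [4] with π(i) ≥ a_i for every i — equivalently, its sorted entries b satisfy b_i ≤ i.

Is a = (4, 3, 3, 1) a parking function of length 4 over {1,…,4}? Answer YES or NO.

Sorted: b = (1, 3, 3, 4).
  b_1=1 ≤ 1
  b_2=3 > 2
  fails at i=2 ⇒ NO

NO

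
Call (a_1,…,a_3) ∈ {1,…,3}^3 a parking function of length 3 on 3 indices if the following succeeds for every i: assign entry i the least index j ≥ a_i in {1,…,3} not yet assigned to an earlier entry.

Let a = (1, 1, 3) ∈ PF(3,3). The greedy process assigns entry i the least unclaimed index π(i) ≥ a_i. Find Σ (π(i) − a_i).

1

Σπ = 3·4/2 = 6 (π permutes [3]); Σa = 1+1+3 = 5; disp = 6−5 = 1.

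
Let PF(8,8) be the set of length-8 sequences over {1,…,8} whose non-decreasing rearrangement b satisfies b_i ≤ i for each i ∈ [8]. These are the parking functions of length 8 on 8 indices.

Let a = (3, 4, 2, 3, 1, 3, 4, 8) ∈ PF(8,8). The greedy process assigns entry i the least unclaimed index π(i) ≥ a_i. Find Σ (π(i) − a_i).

8

Σπ = 36 ({1..8} each once); Σa = 3+4+2+3+1+3+4+8 = 28; disp = 36−28 = 8.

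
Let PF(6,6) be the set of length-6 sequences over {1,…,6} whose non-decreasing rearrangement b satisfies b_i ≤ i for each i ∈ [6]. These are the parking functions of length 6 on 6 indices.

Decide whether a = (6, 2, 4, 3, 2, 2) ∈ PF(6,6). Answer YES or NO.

Order a: b = (2, 2, 2, 3, 4, 6).
  b_1=2 > 1
  fails at i=1 ⇒ NO

NO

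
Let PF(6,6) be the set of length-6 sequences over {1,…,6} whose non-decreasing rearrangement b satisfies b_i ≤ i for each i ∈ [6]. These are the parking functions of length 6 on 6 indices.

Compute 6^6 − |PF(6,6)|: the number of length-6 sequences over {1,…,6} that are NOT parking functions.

29849

#PF = 1·7^5 = 1×16807 = 16807 (Pollak)
E.g. (2,5,4,6,2,3) → sorted (2,2,3,4,5,6): b_1=2>1, not a PF.
Total 46656; non-PF = 46656−16807 = 29849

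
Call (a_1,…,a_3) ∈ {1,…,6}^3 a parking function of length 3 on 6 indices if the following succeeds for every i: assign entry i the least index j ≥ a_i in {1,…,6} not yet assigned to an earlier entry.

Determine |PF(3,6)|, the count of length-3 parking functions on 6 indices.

|PF| = (7−3)·7^(3−1) = 4·49 = 196
One tuple (4,2,4) → sorted (2,4,4): b_i ≤ 3+i ∀i, a PF.

196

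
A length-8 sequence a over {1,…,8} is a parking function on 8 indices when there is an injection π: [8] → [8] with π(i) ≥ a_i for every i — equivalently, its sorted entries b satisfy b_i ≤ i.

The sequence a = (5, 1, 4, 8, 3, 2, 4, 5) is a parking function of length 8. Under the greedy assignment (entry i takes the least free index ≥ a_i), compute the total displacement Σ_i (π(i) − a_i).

4

Σπ = 36 ({1..8} each once); Σa = 5+1+4+8+3+2+4+5 = 32; disp = 36−32 = 4.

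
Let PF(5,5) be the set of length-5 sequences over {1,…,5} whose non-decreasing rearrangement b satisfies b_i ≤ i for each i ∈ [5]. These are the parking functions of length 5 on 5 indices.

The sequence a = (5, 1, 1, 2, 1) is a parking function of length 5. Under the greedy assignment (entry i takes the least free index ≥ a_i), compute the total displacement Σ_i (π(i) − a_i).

5

Σπ = 5·6/2 = 15 (π permutes [5]); Σa = 5+1+1+2+1 = 10; disp = 15−10 = 5.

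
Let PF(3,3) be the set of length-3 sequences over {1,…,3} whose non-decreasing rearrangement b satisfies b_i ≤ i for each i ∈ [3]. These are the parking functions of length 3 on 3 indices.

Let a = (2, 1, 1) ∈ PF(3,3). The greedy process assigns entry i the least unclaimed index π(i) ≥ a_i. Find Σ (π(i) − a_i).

2

Σπ = 3·4/2 = 6 (π permutes [3]); Σa = 2+1+1 = 4; disp = 6−4 = 2.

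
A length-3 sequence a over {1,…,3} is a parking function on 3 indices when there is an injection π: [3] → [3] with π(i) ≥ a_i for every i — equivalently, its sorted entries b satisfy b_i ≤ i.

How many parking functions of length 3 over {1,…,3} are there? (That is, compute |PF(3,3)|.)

#PF = 1·4^2 = 1×16 = 16 (Pollak)
Example (2,1,2) → sorted (1,2,2): b_i ≤ i ∀i, a PF.

16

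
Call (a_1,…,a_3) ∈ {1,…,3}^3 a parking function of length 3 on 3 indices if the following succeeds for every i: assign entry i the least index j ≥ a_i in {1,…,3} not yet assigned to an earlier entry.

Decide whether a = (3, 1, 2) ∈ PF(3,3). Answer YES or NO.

YES

Order a: b = (1, 2, 3).
  b_1=1 ≤ 1
  b_2=2 ≤ 2
  b_3=3 ≤ 3
All bounds hold ⇒ YES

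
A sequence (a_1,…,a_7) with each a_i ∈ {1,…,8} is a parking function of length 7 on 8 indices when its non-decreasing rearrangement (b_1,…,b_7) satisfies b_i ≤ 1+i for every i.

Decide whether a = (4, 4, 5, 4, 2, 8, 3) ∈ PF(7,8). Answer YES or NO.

Order a: b = (2, 3, 4, 4, 4, 5, 8).
  b_1=2 ≤ 2
  b_2=3 ≤ 3
  b_3=4 ≤ 4
  b_4=4 ≤ 5
  b_5=4 ≤ 6
  b_6=5 ≤ 7
  b_7=8 ≤ 8
All bounds hold ⇒ YES

YES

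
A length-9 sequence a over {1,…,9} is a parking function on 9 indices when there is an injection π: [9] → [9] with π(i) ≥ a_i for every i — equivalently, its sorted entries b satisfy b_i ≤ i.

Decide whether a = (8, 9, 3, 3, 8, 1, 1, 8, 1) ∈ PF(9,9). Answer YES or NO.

NO

Order a: b = (1, 1, 1, 3, 3, 8, 8, 8, 9).
  b_1=1 ≤ 1
  b_2=1 ≤ 2
  b_3=1 ≤ 3
  b_4=3 ≤ 4
  b_5=3 ≤ 5
  b_6=8 > 6
  fails at i=6 ⇒ NO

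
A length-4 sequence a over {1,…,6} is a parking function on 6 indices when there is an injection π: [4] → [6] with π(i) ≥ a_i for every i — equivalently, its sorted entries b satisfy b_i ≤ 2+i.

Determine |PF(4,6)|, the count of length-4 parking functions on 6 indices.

|PF(4,6)| = (6+1−4)·(6+1)^{4−1} = 3×343 = 1029
One tuple (5,4,2,3) → sorted (2,3,4,5): b_i ≤ 2+i ∀i, a PF.

1029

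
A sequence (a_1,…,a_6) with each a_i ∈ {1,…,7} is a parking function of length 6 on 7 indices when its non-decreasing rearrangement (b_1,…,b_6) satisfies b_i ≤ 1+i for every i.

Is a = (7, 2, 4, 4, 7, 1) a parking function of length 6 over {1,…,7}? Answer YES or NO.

Sorted: b = (1, 2, 4, 4, 7, 7).
  b_1=1 ≤ 2
  b_2=2 ≤ 3
  b_3=4 ≤ 4
  b_4=4 ≤ 5
  b_5=7 > 6
  fails at i=5 ⇒ NO

NO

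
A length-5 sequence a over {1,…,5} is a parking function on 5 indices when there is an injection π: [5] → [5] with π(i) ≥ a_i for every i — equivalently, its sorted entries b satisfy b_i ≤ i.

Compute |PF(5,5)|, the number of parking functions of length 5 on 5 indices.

1296

|PF(5,5)| = (5+1−5)·(5+1)^{5−1} = 1 · 1296 = 1296
One tuple (3,1,2,4,5) → sorted (1,2,3,4,5): b_i ≤ i ∀i, a PF.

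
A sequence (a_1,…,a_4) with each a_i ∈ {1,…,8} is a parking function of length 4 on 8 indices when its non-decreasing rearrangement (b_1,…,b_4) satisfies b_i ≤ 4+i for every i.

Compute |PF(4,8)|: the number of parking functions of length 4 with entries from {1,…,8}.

3645

Count = 5·9^3 = 5×729 = 3645 [KW]
One tuple (3,5,4,6) → sorted (3,4,5,6): b_i ≤ 4+i ∀i, a PF.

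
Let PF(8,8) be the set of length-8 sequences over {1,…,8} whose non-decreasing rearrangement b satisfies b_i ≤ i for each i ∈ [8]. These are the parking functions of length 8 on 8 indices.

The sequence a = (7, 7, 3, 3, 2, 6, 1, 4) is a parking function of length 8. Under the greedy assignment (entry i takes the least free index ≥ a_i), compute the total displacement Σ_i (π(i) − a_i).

Σπ(i) = 1+…+8 = 36; Σa = 7+7+3+3+2+6+1+4 = 33; disp = 36−33 = 3.

3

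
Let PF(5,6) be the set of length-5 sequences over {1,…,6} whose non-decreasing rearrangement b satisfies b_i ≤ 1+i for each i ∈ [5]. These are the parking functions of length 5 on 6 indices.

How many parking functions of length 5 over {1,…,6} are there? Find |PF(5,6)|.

|PF(5,6)| = (6−5+1)·(6+1)^(5−1) = 2×2401 = 4802 (Pollak)
Example (5,4,4,3,1) → sorted (1,3,4,4,5): b_i ≤ 1+i ∀i, a PF.

4802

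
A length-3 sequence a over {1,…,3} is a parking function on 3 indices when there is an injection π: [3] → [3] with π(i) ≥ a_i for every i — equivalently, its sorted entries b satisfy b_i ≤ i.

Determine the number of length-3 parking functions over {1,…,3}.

Count = (3−3+1)·(3+1)^(3−1) = 1 · 16 = 16
Example (1,1,3) → sorted (1,1,3): b_i ≤ i ∀i, a PF.

16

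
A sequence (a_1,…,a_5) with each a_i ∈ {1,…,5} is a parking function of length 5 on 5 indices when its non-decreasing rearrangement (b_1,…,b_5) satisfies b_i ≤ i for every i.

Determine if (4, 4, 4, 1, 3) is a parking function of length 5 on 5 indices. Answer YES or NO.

Sorted: b = (1, 3, 4, 4, 4).
  b_1=1 ≤ 1
  b_2=3 > 2
  fails at i=2 ⇒ NO

NO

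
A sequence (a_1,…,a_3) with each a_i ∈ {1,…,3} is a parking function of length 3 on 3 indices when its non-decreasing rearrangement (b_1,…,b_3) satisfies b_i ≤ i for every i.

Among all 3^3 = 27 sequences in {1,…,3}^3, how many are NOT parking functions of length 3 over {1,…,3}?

11

#PF = 1·4^2 = 1·16 = 16 [KW]
E.g. (3,3,1) → sorted (1,3,3): b_2=3>2, not a PF.
3^3 − 16 = 27 − 16 = 11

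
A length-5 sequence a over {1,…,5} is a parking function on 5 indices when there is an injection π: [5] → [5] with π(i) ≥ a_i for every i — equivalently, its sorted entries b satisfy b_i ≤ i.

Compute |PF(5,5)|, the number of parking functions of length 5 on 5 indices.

1296

|PF(5,5)| = (6−5)·6^(5−1) = 1 · 1296 = 1296 (Konheim–Weiss)
E.g. (1,1,5,1,4) → sorted (1,1,1,4,5): b_i ≤ i ∀i, a PF.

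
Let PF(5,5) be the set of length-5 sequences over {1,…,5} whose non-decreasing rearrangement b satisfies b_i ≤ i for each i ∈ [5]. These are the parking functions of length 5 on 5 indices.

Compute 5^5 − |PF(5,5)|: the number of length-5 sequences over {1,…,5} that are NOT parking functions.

1829

Count = (6−5)·6^(5−1) = 1×1296 = 1296
Example (4,3,5,5,5) → sorted (3,4,5,5,5): b_1=3>1, not a PF.
5^5 − 1296 = 3125 − 1296 = 1829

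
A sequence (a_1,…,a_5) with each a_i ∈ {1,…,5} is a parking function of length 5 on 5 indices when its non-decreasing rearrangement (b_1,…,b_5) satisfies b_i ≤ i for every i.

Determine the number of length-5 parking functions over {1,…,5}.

|PF| = (6−5)·6^(5−1) = 1·1296 = 1296
E.g. (1,3,3,5,2) → sorted (1,2,3,3,5): b_i ≤ i ∀i, a PF.

1296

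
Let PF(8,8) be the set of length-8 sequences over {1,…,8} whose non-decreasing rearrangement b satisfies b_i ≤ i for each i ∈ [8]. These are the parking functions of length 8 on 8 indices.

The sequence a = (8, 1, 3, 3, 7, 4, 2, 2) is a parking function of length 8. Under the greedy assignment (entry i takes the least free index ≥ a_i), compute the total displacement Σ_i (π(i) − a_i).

Σπ = 36 ({1..8} each once); Σa = 8+1+3+3+7+4+2+2 = 30; disp = 36−30 = 6.

6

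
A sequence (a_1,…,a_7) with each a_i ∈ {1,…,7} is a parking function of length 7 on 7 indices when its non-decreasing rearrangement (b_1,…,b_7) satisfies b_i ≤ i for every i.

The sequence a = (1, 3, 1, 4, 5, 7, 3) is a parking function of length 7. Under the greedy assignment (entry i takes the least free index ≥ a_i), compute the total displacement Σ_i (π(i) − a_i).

Σπ = 28 ({1..7} each once); Σa = 1+3+1+4+5+7+3 = 24; disp = 28−24 = 4.

4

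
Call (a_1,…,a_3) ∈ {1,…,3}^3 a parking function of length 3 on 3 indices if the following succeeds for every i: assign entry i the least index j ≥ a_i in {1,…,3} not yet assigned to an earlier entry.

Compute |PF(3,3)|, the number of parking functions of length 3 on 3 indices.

#PF = (4−3)·4^(3−1) = 1·16 = 16 (Konheim–Weiss)
Example (1,2,1) → sorted (1,1,2): b_i ≤ i ∀i, a PF.

16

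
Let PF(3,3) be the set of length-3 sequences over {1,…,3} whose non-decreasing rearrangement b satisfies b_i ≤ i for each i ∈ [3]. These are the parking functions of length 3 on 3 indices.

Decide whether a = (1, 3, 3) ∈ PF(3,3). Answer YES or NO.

Order a: b = (1, 3, 3).
  b_1=1 ≤ 1
  b_2=3 > 2
  fails at i=2 ⇒ NO

NO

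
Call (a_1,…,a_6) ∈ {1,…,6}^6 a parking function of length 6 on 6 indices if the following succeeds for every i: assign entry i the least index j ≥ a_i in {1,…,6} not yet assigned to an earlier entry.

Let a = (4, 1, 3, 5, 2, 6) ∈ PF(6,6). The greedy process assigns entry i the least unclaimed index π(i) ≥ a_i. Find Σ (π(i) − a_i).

0

Σπ(i) = 1+…+6 = 21; Σa = 4+1+3+5+2+6 = 21; disp = 21−21 = 0.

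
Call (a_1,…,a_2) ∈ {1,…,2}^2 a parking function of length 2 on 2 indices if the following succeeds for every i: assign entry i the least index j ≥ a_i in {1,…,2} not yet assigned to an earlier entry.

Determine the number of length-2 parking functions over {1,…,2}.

#PF = (2−2+1)·(2+1)^(2−1) = 1·3 = 3 (Konheim–Weiss)
One tuple (1,1) → sorted (1,1): b_i ≤ i ∀i, a PF.

3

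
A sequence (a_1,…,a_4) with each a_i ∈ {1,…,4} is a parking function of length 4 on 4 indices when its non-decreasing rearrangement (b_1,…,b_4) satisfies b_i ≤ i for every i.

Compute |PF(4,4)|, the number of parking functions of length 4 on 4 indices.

125

#PF = (5−4)·5^(4−1) = 1×125 = 125 (Konheim–Weiss)
One tuple (3,4,2,1) → sorted (1,2,3,4): b_i ≤ i ∀i, a PF.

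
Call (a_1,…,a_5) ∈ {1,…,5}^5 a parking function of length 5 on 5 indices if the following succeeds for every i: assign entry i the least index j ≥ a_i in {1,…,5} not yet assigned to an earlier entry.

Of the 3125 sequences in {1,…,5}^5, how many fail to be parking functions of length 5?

|PF(5,5)| = (5+1−5)·(5+1)^{5−1} = 1 · 1296 = 1296 (Pollak)
E.g. (2,5,4,3,3) → sorted (2,3,3,4,5): b_1=2>1, not a PF.
5^5 − 1296 = 3125 − 1296 = 1829

1829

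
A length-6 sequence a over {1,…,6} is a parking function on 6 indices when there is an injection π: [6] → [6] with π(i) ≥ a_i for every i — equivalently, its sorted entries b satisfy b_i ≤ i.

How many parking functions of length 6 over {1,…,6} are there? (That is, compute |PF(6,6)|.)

16807

|PF| = (7−6)·7^(6−1) = 1 · 16807 = 16807 [KW]
E.g. (2,4,1,4,2,1) → sorted (1,1,2,2,4,4): b_i ≤ i ∀i, a PF.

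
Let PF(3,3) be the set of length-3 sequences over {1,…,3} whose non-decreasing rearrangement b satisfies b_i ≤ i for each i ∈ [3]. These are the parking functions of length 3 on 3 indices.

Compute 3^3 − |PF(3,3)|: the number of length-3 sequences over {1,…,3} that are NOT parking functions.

Count = (4−3)·4^(3−1) = 1 · 16 = 16 (Pollak)
One tuple (3,3,1) → sorted (1,3,3): b_2=3>2, not a PF.
So 27 − 16 = 11 fail.

11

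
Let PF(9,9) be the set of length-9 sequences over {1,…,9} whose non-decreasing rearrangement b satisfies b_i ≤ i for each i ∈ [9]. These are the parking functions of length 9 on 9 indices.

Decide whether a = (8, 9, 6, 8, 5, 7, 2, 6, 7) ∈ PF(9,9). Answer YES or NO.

NO

Order a: b = (2, 5, 6, 6, 7, 7, 8, 8, 9).
  b_1=2 > 1
  fails at i=1 ⇒ NO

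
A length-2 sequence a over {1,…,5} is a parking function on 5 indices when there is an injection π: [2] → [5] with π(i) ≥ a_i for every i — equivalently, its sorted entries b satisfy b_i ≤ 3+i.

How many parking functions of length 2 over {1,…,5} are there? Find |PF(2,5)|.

24

Count = (5+1−2)·(5+1)^{2−1} = 4 · 6 = 24 (Pollak)
Example (1,5) → sorted (1,5): b_i ≤ 3+i ∀i, a PF.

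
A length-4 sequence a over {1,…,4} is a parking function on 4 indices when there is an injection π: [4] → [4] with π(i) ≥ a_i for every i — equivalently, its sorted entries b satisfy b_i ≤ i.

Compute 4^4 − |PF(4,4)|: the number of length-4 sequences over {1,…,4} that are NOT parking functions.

|PF| = 1·5^3 = 1×125 = 125 [KW]
One tuple (3,4,4,2) → sorted (2,3,4,4): b_1=2>1, not a PF.
So 256 − 125 = 131 fail.

131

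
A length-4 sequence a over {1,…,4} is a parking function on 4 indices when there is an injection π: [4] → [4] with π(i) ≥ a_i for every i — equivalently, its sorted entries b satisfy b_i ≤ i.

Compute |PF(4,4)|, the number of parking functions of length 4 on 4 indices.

125

#PF = (4−4+1)·(4+1)^(4−1) = 1×125 = 125 (Pollak)
Check (1,2,3,3) → sorted (1,2,3,3): b_i ≤ i ∀i, a PF.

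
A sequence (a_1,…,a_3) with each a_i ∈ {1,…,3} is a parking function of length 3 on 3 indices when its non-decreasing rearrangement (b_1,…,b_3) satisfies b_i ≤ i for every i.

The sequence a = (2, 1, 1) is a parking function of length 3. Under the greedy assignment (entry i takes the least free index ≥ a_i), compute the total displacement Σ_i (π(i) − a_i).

Σπ = 3·4/2 = 6 (π permutes [3]); Σa = 2+1+1 = 4; disp = 6−4 = 2.

2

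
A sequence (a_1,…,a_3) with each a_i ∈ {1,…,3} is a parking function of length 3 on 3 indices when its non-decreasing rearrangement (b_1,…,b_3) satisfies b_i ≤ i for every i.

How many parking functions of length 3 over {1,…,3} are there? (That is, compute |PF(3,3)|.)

|PF(3,3)| = (4−3)·4^(3−1) = 1 · 16 = 16 (Pollak)
One tuple (1,1,3) → sorted (1,1,3): b_i ≤ i ∀i, a PF.

16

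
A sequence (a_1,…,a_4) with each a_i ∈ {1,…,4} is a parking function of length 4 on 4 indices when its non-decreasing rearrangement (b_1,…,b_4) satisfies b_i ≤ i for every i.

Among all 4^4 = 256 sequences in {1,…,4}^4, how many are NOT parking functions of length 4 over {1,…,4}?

#PF = 1·5^3 = 1 · 125 = 125 (Konheim–Weiss)
E.g. (4,3,4,3) → sorted (3,3,4,4): b_1=3>1, not a PF.
Total 256; non-PF = 256−125 = 131

131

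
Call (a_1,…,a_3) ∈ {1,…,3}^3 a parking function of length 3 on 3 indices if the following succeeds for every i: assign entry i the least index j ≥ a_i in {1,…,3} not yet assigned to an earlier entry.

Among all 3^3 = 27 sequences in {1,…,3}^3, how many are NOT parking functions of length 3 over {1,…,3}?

11

|PF(3,3)| = (4−3)·4^(3−1) = 1 · 16 = 16 (Pollak)
Check (3,3,3) → sorted (3,3,3): b_1=3>1, not a PF.
So 27 − 16 = 11 fail.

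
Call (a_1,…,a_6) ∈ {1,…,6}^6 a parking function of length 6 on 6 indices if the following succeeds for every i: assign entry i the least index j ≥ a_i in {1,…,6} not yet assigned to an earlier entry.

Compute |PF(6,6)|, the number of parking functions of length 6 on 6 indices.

16807

Count = (7−6)·7^(6−1) = 1 · 16807 = 16807 (Pollak)
E.g. (6,3,1,5,4,2) → sorted (1,2,3,4,5,6): b_i ≤ i ∀i, a PF.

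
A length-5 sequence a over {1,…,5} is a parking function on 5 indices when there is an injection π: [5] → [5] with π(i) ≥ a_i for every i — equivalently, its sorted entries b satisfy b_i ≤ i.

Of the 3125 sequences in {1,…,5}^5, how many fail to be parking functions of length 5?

|PF| = (5+1−5)·(5+1)^{5−1} = 1×1296 = 1296 (Konheim–Weiss)
One tuple (4,5,3,4,3) → sorted (3,3,4,4,5): b_1=3>1, not a PF.
5^5 − 1296 = 3125 − 1296 = 1829

1829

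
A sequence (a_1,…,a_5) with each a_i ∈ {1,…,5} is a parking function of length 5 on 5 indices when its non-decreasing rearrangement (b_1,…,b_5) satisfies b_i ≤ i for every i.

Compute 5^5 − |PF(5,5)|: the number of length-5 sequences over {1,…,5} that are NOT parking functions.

1829

Count = (5+1−5)·(5+1)^{5−1} = 1 · 1296 = 1296 [KW]
Check (5,5,4,3,5) → sorted (3,4,5,5,5): b_1=3>1, not a PF.
5^5 − 1296 = 3125 − 1296 = 1829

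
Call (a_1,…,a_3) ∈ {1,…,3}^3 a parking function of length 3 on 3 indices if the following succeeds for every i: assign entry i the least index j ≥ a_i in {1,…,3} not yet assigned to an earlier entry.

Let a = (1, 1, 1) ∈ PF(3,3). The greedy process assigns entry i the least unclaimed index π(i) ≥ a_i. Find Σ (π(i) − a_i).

3

Σπ = 3·4/2 = 6 (π permutes [3]); Σa = 1+1+1 = 3; disp = 6−3 = 3.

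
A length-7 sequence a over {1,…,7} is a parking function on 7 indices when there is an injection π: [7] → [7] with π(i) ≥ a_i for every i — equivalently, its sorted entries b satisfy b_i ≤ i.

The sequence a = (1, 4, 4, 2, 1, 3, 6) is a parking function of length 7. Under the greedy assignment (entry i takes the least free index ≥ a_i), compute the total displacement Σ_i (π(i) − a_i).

Σπ(i) = 1+…+7 = 28; Σa = 1+4+4+2+1+3+6 = 21; disp = 28−21 = 7.

7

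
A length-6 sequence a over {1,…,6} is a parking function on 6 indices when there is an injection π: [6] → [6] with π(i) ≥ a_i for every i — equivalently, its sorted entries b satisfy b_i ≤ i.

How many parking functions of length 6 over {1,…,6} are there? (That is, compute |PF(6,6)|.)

16807

Count = (6−6+1)·(6+1)^(6−1) = 1 · 16807 = 16807 [KW]
Example (1,4,5,1,1,3) → sorted (1,1,1,3,4,5): b_i ≤ i ∀i, a PF.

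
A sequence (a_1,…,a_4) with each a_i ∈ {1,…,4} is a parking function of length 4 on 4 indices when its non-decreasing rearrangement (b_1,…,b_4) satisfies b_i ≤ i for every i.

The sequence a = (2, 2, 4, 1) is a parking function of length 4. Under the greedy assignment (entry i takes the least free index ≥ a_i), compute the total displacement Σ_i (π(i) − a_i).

Σπ(i) = 1+…+4 = 10; Σa = 2+2+4+1 = 9; disp = 10−9 = 1.

1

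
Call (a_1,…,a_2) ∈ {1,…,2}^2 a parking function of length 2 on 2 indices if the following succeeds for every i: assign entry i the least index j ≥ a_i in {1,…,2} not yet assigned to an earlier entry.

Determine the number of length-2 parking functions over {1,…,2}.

3

Count = (2−2+1)·(2+1)^(2−1) = 1 · 3 = 3 [KW]
Example (1,1) → sorted (1,1): b_i ≤ i ∀i, a PF.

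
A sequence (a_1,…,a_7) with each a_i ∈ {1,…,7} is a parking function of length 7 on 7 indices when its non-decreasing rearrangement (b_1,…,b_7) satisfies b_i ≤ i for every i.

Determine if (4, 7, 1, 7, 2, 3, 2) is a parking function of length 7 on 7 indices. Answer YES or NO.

Order a: b = (1, 2, 2, 3, 4, 7, 7).
  b_1=1 ≤ 1
  b_2=2 ≤ 2
  b_3=2 ≤ 3
  b_4=3 ≤ 4
  b_5=4 ≤ 5
  b_6=7 > 6
  fails at i=6 ⇒ NO

NO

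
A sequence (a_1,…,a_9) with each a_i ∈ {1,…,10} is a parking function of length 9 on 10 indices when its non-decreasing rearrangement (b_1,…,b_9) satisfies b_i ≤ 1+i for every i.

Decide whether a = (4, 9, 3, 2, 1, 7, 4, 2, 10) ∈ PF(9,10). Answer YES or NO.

YES

Rearranged: b = (1, 2, 2, 3, 4, 4, 7, 9, 10).
  b_1=1 ≤ 2
  b_2=2 ≤ 3
  b_3=2 ≤ 4
  b_4=3 ≤ 5
  b_5=4 ≤ 6
  b_6=4 ≤ 7
  b_7=7 ≤ 8
  b_8=9 ≤ 9
  b_9=10 ≤ 10
All bounds hold ⇒ YES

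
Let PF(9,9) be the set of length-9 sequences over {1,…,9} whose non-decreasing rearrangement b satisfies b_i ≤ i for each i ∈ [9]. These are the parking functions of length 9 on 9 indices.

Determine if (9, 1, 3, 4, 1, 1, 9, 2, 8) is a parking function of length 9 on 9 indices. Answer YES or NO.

Sorted: b = (1, 1, 1, 2, 3, 4, 8, 9, 9).
  b_1=1 ≤ 1
  b_2=1 ≤ 2
  b_3=1 ≤ 3
  b_4=2 ≤ 4
  b_5=3 ≤ 5
  b_6=4 ≤ 6
  b_7=8 > 7
  fails at i=7 ⇒ NO

NO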